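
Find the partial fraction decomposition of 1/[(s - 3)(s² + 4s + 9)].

Cover-up at s = 3: α = 1/(3² + 4·3 + 9) = 1/30. Then β = -α = -1/30, γ = -α·(4 + 3) = -7/30
Result: (1/30)/(s - 3) - ((1/30)s + 7/30)/(s² + 4s + 9)


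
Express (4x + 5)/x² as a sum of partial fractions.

(4x + 5) = Ax + B. At x = 0: B = 4·0 + 5 = 5. Coeff of x: A = 4
Result: 4/x + 5/x²


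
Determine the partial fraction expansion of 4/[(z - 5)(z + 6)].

4/(z - 5)(z + 6) = P/(z - 5) + Q/(z + 6). P = 4/(5 + 6) = 4/11, Q = 4/(-6 - 5) = -4/11
Result: (4/11)/(z - 5) - (4/11)/(z + 6)


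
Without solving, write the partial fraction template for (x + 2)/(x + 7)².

Repeated linear factor: α/(x + 7) + β/(x + 7)²


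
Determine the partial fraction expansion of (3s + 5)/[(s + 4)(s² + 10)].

At s=-4: α = (3·(-4) + 5)/((-4)² + 10) = -7/26. β = -α = 7/26, γ = 3 - (-4)·α = 25/13
Result: (-7/26)/(s + 4) + ((7/26)s + 25/13)/(s² + 10)


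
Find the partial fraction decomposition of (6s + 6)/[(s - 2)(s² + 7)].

At s=2: A = (6·2 + 6)/(2² + 7) = 18/11. B = -A = -18/11, C = 6 - 2·A = 30/11
Result: (18/11)/(s - 2) - ((18/11)s - 30/11)/(s² + 7)


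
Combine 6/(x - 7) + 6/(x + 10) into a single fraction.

Common denominator (x - 7)(x + 10). Numerator: 6(x + 10) + 6(x - 7) = (6x + 60) + (6x - 42) = 12x + 18
Result: (12x + 18)/[(x - 7)(x + 10)]


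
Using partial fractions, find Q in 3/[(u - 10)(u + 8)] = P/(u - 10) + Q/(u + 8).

Cover-up at u = -8: Q = 3/(-8 - 10) = -3/18 = -1/6


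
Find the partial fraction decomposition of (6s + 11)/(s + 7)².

(6s + 11) = α(s + 7) + β. At s = -7: β = 6·(-7) + 11 = -31. Coeff of s: α = 6
Result: 6/(s + 7) - 31/(s + 7)²


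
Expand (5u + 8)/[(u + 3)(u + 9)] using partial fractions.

At u=-3: A = (5·(-3) + 8)/(-3 + 9) = -7/6. At u=-9: B = (5·(-9) + 8)/(-9 + 3) = 37/6
Result: (-7/6)/(u + 3) + (37/6)/(u + 9)


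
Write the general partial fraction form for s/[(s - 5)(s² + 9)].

Linear + irreducible quadratic: α/(s - 5) + (βs + γ)/(s² + 9)


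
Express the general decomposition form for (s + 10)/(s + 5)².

Repeated linear factor: A/(s + 5) + B/(s + 5)²


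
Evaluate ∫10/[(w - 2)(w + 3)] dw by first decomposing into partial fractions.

Decompose: 10/[(w - 2)(w + 3)] = 2/(w - 2) - 2/(w + 3). Integrate each term: 2 ln|(w - 2)| - 2 ln|(w + 3)| + C


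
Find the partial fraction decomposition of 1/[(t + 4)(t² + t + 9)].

Cover-up at t = -4: α = 1/((-4)² + 1·(-4) + 9) = 1/21. Then β = -α = -1/21, γ = -α·(1 - 4) = 1/7
Result: (1/21)/(t + 4) - ((1/21)t - 1/7)/(t² + t + 9)


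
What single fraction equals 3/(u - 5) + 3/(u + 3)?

Common denominator (u - 5)(u + 3). Numerator: 3(u + 3) + 3(u - 5) = (3u + 9) + (3u - 15) = 6u - 6
Result: (6u - 6)/[(u - 5)(u + 3)]


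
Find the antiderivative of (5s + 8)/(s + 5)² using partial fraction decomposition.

Decompose: A = 5, B = 5·(-5) + 8 = -17, so (5s + 8)/(s + 5)² = 5/(s + 5) - 17/(s + 5)². Integrate: ∫ A/(s + 5) ds = 5 ln|(s + 5)|; ∫ B/(s + 5)² ds = 17/(s + 5). Sum: 5 ln|(s + 5)| + 17/(s + 5) + C


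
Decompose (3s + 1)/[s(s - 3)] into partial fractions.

At s=0: A = (3·0 + 1)/(0 - 3) = -1/3. At s=3: B = (3·3 + 1)/(3 - 0) = 10/3
Result: (-1/3)/s + (10/3)/(s - 3)


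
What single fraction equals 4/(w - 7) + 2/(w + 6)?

Common denominator (w - 7)(w + 6). Numerator: 4(w + 6) + 2(w - 7) = (4w + 24) + (2w - 14) = 6w + 10
Result: (6w + 10)/[(w - 7)(w + 6)]


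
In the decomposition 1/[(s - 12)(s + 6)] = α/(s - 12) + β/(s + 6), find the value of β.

Cover-up at s = -6: β = 1/(-6 - 12) = -1/18


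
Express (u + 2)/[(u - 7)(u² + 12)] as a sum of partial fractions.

At u=7: α = (1·7 + 2)/(7² + 12) = 9/61. β = -α = -9/61, γ = 1 - 7·α = -2/61
Result: (9/61)/(u - 7) - ((9/61)u + 2/61)/(u² + 12)


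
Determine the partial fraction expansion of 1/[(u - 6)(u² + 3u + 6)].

Cover-up at u = 6: P = 1/(6² + 3·6 + 6) = 1/60. Then Q = -P = -1/60, R = -P·(3 + 6) = -3/20
Result: (1/60)/(u - 6) - ((1/60)u + 3/20)/(u² + 3u + 6)


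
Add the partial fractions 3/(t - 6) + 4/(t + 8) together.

Common denominator (t - 6)(t + 8). Numerator: 3(t + 8) + 4(t - 6) = (3t + 24) + (4t - 24) = 7t
Result: (7t)/[(t - 6)(t + 8)]


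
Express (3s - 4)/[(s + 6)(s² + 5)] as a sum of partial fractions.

At s=-6: α = (3·(-6) - 4)/((-6)² + 5) = -22/41. β = -α = 22/41, γ = 3 - (-6)·α = -9/41
Result: (-22/41)/(s + 6) + ((22/41)s - 9/41)/(s² + 5)


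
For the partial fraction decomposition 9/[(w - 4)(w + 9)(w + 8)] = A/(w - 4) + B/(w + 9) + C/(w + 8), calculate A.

Cover-up at w = 4: A = 9/[(4 + 9)(4 + 8)] = 9/[(13)(12)] = 9/156 = 3/52


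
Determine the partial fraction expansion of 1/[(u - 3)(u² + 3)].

Cover-up at u = 3: α = 1/(3² + 3) = 1/12. Then β = -α = -1/12, γ = -α·(0 + 3) = -1/4
Result: (1/12)/(u - 3) - ((1/12)u + 1/4)/(u² + 3)


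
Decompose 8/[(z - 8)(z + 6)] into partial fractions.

8/(z - 8)(z + 6) = α/(z - 8) + β/(z + 6). α = 8/(8 + 6) = 4/7, β = 8/(-6 - 8) = -4/7
Result: (4/7)/(z - 8) - (4/7)/(z + 6)


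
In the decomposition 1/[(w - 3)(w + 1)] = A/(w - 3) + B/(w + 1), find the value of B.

Cover-up at w = -1: B = 1/(-1 - 3) = -1/4


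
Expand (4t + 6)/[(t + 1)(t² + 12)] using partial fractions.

At t=-1: α = (4·(-1) + 6)/((-1)² + 12) = 2/13. β = -α = -2/13, γ = 4 - (-1)·α = 54/13
Result: (2/13)/(t + 1) - ((2/13)t - 54/13)/(t² + 12)


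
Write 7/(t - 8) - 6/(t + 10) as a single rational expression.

Common denominator (t - 8)(t + 10). Numerator: 7(t + 10) - 6(t - 8) = (7t + 70) - (6t - 48) = t + 118
Result: (t + 118)/[(t - 8)(t + 10)]


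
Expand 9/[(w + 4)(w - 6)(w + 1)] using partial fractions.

Using cover-up method: α = 3/10, β = 9/70, γ = -3/7
Result: (3/10)/(w + 4) + (9/70)/(w - 6) - (3/7)/(w + 1)


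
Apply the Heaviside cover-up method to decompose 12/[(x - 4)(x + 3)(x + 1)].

Cover (x - 4), x=4: P = 12/[(4 + 3)(4 + 1)] = 12/35. Cover (x + 3), x=-3: Q = 12/[(-3 - 4)(-3 + 1)] = 6/7. Cover (x + 1), x=-1: R = 12/[(-1 - 4)(-1 + 3)] = -6/5.
Result: (12/35)/(x - 4) + (6/7)/(x + 3) - (6/5)/(x + 1)


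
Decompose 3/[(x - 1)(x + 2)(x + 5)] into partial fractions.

Using cover-up method: A = 1/6, B = -1/3, C = 1/6
Result: (1/6)/(x - 1) - (1/3)/(x + 2) + (1/6)/(x + 5)


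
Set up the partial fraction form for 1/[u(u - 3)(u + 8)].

Three distinct linear factors: α/u + β/(u - 3) + γ/(u + 8)


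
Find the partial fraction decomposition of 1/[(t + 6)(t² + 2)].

Cover-up at t = -6: α = 1/((-6)² + 2) = 1/38. Then β = -α = -1/38, γ = -α·(0 - 6) = 3/19
Result: (1/38)/(t + 6) - ((1/38)t - 3/19)/(t² + 2)


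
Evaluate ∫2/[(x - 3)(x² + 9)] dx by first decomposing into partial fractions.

Cover-up at x=3: A = 2/(3²+9) = 1/9. Coeff matching: B = -1/9, C = -1/3. Decomposition: (1/9)/(x - 3) - ((1/9)x + 1/3)/(x² + 9). Integrate: linear → ln, quadratic → (1/2)ln + arctan: (1/9) ln|(x - 3)| - (1/18) ln(x² + 9) - (1/9) arctan(x/3) + C


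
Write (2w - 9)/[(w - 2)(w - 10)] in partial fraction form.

At w=2: A = (2·2 - 9)/(2 - 10) = 5/8. At w=10: B = (2·10 - 9)/(10 - 2) = 11/8
Result: (5/8)/(w - 2) + (11/8)/(w - 10)


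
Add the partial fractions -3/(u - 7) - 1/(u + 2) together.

Common denominator (u - 7)(u + 2). Numerator: -3(u + 2) - 1(u - 7) = (-3u - 6) - (u - 7) = -4u + 1
Result: (-4u + 1)/[(u - 7)(u + 2)]


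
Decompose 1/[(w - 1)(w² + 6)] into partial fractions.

Cover-up at w = 1: P = 1/(1² + 6) = 1/7. Then Q = -P = -1/7, R = -P·(0 + 1) = -1/7
Result: (1/7)/(w - 1) - ((1/7)w + 1/7)/(w² + 6)


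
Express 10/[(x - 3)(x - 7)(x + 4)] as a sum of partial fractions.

Using cover-up method: P = -5/14, Q = 5/22, R = 10/77
Result: (-5/14)/(x - 3) + (5/22)/(x - 7) + (10/77)/(x + 4)


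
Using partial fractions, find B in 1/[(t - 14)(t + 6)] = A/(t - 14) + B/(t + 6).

Cover-up at t = -6: B = 1/(-6 - 14) = -1/20


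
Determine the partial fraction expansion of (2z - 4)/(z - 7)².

(2z - 4) = A(z - 7) + B. At z = 7: B = 2·7 - 4 = 10. Coeff of z: A = 2
Result: 2/(z - 7) + 10/(z - 7)²


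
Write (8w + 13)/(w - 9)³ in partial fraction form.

(8w + 13) = P(w - 9)² + Q(w - 9) + R. At w = 9: R = 8·9 + 13 = 85. Coefficients: P = 0, Q = 8
Result: 8/(w - 9)² + 85/(w - 9)³


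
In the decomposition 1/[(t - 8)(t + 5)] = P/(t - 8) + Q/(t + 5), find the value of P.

Cover-up at t = 8: P = 1/(8 + 5) = 1/13


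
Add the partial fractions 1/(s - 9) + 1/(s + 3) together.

Common denominator (s - 9)(s + 3). Numerator: 1(s + 3) + 1(s - 9) = (s + 3) + (s - 9) = 2s - 6
Result: (2s - 6)/[(s - 9)(s + 3)]


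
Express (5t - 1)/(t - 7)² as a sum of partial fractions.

(5t - 1) = α(t - 7) + β. At t = 7: β = 5·7 - 1 = 34. Coeff of t: α = 5
Result: 5/(t - 7) + 34/(t - 7)²


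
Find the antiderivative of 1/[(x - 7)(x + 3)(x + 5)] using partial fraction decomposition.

Cover-up: A = 1/120, B = -1/20, C = 1/24. Decomposition: (1/120)/(x - 7) - (1/20)/(x + 3) + (1/24)/(x + 5). Integrate each term: (1/120) ln|(x - 7)| - (1/20) ln|(x + 3)| + (1/24) ln|(x + 5)| + C


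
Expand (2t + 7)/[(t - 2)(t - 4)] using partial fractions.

At t=2: α = (2·2 + 7)/(2 - 4) = -11/2. At t=4: β = (2·4 + 7)/(4 - 2) = 15/2
Result: (-11/2)/(t - 2) + (15/2)/(t - 4)


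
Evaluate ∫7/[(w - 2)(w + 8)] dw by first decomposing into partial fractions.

Decompose: 7/[(w - 2)(w + 8)] = (7/10)/(w - 2) - (7/10)/(w + 8). Integrate each term: (7/10) ln|(w - 2)| - (7/10) ln|(w + 8)| + C


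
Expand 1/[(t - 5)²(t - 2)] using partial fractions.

Cover-up at t=2: R = 1/(2 - 5)² = 1/9. Cover-up at t=5: Q = 1/(5 - 2) = 1/3. Comparing t² coeff: P = -R = -1/9
Result: (-1/9)/(t - 5) + (1/3)/(t - 5)² + (1/9)/(t - 2)


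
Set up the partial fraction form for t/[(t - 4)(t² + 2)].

Linear + irreducible quadratic: α/(t - 4) + (βt + γ)/(t² + 2)


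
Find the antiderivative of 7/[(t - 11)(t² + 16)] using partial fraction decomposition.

Cover-up at t=11: A = 7/(11²+16) = 7/137. Coeff matching: B = -7/137, C = -77/137. Decomposition: (7/137)/(t - 11) - ((7/137)t + 77/137)/(t² + 16). Integrate: linear → ln, quadratic → (1/2)ln + arctan: (7/137) ln|(t - 11)| - (7/274) ln(t² + 16) - (77/548) arctan(t/4) + C


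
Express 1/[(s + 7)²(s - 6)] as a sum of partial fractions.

Cover-up at s=6: C = 1/(6 + 7)² = 1/169. Cover-up at s=-7: B = 1/(-7 - 6) = -1/13. Comparing s² coeff: A = -C = -1/169
Result: (-1/169)/(s + 7) - (1/13)/(s + 7)² + (1/169)/(s - 6)


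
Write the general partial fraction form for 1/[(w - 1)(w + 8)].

Distinct linear factors: α/(w - 1) + β/(w + 8)


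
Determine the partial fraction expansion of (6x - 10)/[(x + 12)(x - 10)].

At x=-12: P = (6·(-12) - 10)/(-12 - 10) = 41/11. At x=10: Q = (6·10 - 10)/(10 + 12) = 25/11
Result: (41/11)/(x + 12) + (25/11)/(x - 10)


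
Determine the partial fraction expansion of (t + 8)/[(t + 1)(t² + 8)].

At t=-1: A = (1·(-1) + 8)/((-1)² + 8) = 7/9. B = -A = -7/9, C = 1 - (-1)·A = 16/9
Result: (7/9)/(t + 1) - ((7/9)t - 16/9)/(t² + 8)


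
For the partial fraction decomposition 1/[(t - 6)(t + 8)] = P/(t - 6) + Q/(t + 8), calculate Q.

Cover-up at t = -8: Q = 1/(-8 - 6) = -1/14


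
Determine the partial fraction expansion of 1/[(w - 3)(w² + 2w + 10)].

Cover-up at w = 3: α = 1/(3² + 2·3 + 10) = 1/25. Then β = -α = -1/25, γ = -α·(2 + 3) = -1/5
Result: (1/25)/(w - 3) - ((1/25)w + 1/5)/(w² + 2w + 10)


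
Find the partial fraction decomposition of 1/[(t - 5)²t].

Cover-up at t=0: C = 1/(0 - 5)² = 1/25. Cover-up at t=5: B = 1/(5 - 0) = 1/5. Comparing t² coeff: A = -C = -1/25
Result: (-1/25)/(t - 5) + (1/5)/(t - 5)² + (1/25)/t


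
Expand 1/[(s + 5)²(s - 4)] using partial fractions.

Cover-up at s=4: R = 1/(4 + 5)² = 1/81. Cover-up at s=-5: Q = 1/(-5 - 4) = -1/9. Comparing s² coeff: P = -R = -1/81
Result: (-1/81)/(s + 5) - (1/9)/(s + 5)² + (1/81)/(s - 4)


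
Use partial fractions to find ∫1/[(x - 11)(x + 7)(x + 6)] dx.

Cover-up: A = 1/306, B = 1/18, C = -1/17. Decomposition: (1/306)/(x - 11) + (1/18)/(x + 7) - (1/17)/(x + 6). Integrate each term: (1/306) ln|(x - 11)| + (1/18) ln|(x + 7)| - (1/17) ln|(x + 6)| + C


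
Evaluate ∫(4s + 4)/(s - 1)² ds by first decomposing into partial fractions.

Decompose: α = 4, β = 4·1 + 4 = 8, so (4s + 4)/(s - 1)² = 4/(s - 1) + 8/(s - 1)². Integrate: ∫ α/(s - 1) ds = 4 ln|(s - 1)|; ∫ β/(s - 1)² ds = -8/(s - 1). Sum: 4 ln|(s - 1)| - 8/(s - 1) + C


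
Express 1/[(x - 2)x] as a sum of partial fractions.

1/(x - 2)x = α/(x - 2) + β/x. α = 1/(2 - 0) = 1/2, β = 1/(0 - 2) = -1/2
Result: (1/2)/(x - 2) - (1/2)/x


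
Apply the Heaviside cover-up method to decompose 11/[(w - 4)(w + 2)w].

Cover (w - 4), w=4: P = 11/[(4 + 2)(4 - 0)] = 11/24. Cover (w + 2), w=-2: Q = 11/[(-2 - 4)(-2 - 0)] = 11/12. Cover w, w=0: R = 11/[(0 - 4)(0 + 2)] = -11/8.
Result: (11/24)/(w - 4) + (11/12)/(w + 2) - (11/8)/w


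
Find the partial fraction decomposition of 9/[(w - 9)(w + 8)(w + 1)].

Using cover-up method: α = 9/170, β = 9/119, γ = -9/70
Result: (9/170)/(w - 9) + (9/119)/(w + 8) - (9/70)/(w + 1)


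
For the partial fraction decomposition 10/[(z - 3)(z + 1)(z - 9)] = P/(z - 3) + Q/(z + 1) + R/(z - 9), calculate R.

Cover-up at z = 9: R = 10/[(9 - 3)(9 + 1)] = 10/[(6)(10)] = 10/60 = 1/6


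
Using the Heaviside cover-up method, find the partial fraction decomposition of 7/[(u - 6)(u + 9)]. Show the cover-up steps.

Cover (u - 6): set u=6, get A = 7/(6 + 9) = 7/15. Cover (u + 9): set u=-9, get B = 7/(-9 - 6) = -7/15.
Result: (7/15)/(u - 6) - (7/15)/(u + 9)


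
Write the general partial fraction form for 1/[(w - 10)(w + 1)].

Distinct linear factors: A/(w - 10) + B/(w + 1)


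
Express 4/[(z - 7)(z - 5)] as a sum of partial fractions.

4/(z - 7)(z - 5) = α/(z - 7) + β/(z - 5). α = 4/(7 - 5) = 2, β = 4/(5 - 7) = -2
Result: 2/(z - 7) - 2/(z - 5)


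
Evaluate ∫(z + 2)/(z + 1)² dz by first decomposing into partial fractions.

Decompose: α = 1, β = 1·(-1) + 2 = 1, so (z + 2)/(z + 1)² = 1/(z + 1) + 1/(z + 1)². Integrate: ∫ α/(z + 1) dz = ln|(z + 1)|; ∫ β/(z + 1)² dz = -1/(z + 1). Sum: ln|(z + 1)| - 1/(z + 1) + C


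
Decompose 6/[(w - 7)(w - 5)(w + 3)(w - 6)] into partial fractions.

Using Heaviside cover-up: (3/10)/(w - 7) + (3/8)/(w - 5) - (1/120)/(w + 3) - (2/3)/(w - 6)


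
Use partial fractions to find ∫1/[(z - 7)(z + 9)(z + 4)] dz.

Cover-up: A = 1/176, B = 1/80, C = -1/55. Decomposition: (1/176)/(z - 7) + (1/80)/(z + 9) - (1/55)/(z + 4). Integrate each term: (1/176) ln|(z - 7)| + (1/80) ln|(z + 9)| - (1/55) ln|(z + 4)| + C


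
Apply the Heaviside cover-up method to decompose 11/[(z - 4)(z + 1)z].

Cover (z - 4), z=4: α = 11/[(4 + 1)(4 - 0)] = 11/20. Cover (z + 1), z=-1: β = 11/[(-1 - 4)(-1 - 0)] = 11/5. Cover z, z=0: γ = 11/[(0 - 4)(0 + 1)] = -11/4.
Result: (11/20)/(z - 4) + (11/5)/(z + 1) - (11/4)/z


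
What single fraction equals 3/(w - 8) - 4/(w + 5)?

Common denominator (w - 8)(w + 5). Numerator: 3(w + 5) - 4(w - 8) = (3w + 15) - (4w - 32) = -w + 47
Result: (-w + 47)/[(w - 8)(w + 5)]


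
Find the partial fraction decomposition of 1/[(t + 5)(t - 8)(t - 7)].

Using cover-up method: A = 1/156, B = 1/13, C = -1/12
Result: (1/156)/(t + 5) + (1/13)/(t - 8) - (1/12)/(t - 7)


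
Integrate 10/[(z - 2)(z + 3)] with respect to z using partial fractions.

Decompose: 10/[(z - 2)(z + 3)] = 2/(z - 2) - 2/(z + 3). Integrate each term: 2 ln|(z - 2)| - 2 ln|(z + 3)| + C


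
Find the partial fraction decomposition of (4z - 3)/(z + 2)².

(4z - 3) = P(z + 2) + Q. At z = -2: Q = 4·(-2) - 3 = -11. Coeff of z: P = 4
Result: 4/(z + 2) - 11/(z + 2)²


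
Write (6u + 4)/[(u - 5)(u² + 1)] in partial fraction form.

At u=5: A = (6·5 + 4)/(5² + 1) = 17/13. B = -A = -17/13, C = 6 - 5·A = -7/13
Result: (17/13)/(u - 5) - ((17/13)u + 7/13)/(u² + 1)


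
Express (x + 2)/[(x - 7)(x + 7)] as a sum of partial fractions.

At x=7: P = (1·7 + 2)/(7 + 7) = 9/14. At x=-7: Q = (1·(-7) + 2)/(-7 - 7) = 5/14
Result: (9/14)/(x - 7) + (5/14)/(x + 7)


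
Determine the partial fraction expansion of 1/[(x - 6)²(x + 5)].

Cover-up at x=-5: R = 1/(-5 - 6)² = 1/121. Cover-up at x=6: Q = 1/(6 + 5) = 1/11. Comparing x² coeff: P = -R = -1/121
Result: (-1/121)/(x - 6) + (1/11)/(x - 6)² + (1/121)/(x + 5)


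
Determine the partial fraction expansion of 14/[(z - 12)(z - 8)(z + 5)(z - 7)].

Using Heaviside cover-up: (7/170)/(z - 12) - (7/26)/(z - 8) - (7/1326)/(z + 5) + (7/30)/(z - 7)


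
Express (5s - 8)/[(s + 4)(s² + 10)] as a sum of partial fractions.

At s=-4: α = (5·(-4) - 8)/((-4)² + 10) = -14/13. β = -α = 14/13, γ = 5 - (-4)·α = 9/13
Result: (-14/13)/(s + 4) + ((14/13)s + 9/13)/(s² + 10)


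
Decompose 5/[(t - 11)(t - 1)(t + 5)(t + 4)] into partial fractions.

Using Heaviside cover-up: (1/480)/(t - 11) - (1/60)/(t - 1) - (5/96)/(t + 5) + (1/15)/(t + 4)


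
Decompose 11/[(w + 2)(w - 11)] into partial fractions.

11/(w + 2)(w - 11) = A/(w + 2) + B/(w - 11). A = 11/(-2 - 11) = -11/13, B = 11/(11 + 2) = 11/13
Result: (-11/13)/(w + 2) + (11/13)/(w - 11)


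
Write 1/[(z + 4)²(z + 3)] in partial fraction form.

Cover-up at z=-3: R = 1/(-3 + 4)² = 1. Cover-up at z=-4: Q = 1/(-4 + 3) = -1. Comparing z² coeff: P = -R = -1
Result: -1/(z + 4) - 1/(z + 4)² + 1/(z + 3)


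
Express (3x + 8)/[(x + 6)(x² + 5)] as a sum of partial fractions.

At x=-6: A = (3·(-6) + 8)/((-6)² + 5) = -10/41. B = -A = 10/41, C = 3 - (-6)·A = 63/41
Result: (-10/41)/(x + 6) + ((10/41)x + 63/41)/(x² + 5)


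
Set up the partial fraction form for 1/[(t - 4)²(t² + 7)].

Repeated linear + quadratic: P/(t - 4) + Q/(t - 4)² + (Rt + S)/(t² + 7)


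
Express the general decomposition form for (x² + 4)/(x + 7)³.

Repeated linear factor (power 3): A/(x + 7) + B/(x + 7)² + C/(x + 7)³


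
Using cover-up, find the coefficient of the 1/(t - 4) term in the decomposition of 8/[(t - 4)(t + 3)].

Cover (t - 4), set t=4: 8/((t + 3) at t=4) = 8/(7) = 8/7


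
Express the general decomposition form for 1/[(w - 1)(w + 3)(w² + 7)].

Two linear + quadratic: α/(w - 1) + β/(w + 3) + (γw + δ)/(w² + 7)


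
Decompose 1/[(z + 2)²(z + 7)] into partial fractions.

Cover-up at z=-7: γ = 1/(-7 + 2)² = 1/25. Cover-up at z=-2: β = 1/(-2 + 7) = 1/5. Comparing z² coeff: α = -γ = -1/25
Result: (-1/25)/(z + 2) + (1/5)/(z + 2)² + (1/25)/(z + 7)


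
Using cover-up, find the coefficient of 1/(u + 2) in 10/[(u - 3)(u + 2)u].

Cover (u + 2), set u=-2: 10/[(-2 - 3)(-2 - 0)] = 1


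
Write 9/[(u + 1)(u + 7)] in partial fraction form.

9/(u + 1)(u + 7) = P/(u + 1) + Q/(u + 7). P = 9/(-1 + 7) = 3/2, Q = 9/(-7 + 1) = -3/2
Result: (3/2)/(u + 1) - (3/2)/(u + 7)


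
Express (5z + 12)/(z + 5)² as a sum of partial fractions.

(5z + 12) = α(z + 5) + β. At z = -5: β = 5·(-5) + 12 = -13. Coeff of z: α = 5
Result: 5/(z + 5) - 13/(z + 5)²


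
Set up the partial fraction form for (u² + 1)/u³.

Repeated linear factor (power 3): P/u + Q/u² + R/u³


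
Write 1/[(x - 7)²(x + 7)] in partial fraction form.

Cover-up at x=-7: C = 1/(-7 - 7)² = 1/196. Cover-up at x=7: B = 1/(7 + 7) = 1/14. Comparing x² coeff: A = -C = -1/196
Result: (-1/196)/(x - 7) + (1/14)/(x - 7)² + (1/196)/(x + 7)


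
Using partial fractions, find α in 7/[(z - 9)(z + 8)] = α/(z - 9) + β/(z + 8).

Cover-up at z = 9: α = 7/(9 + 8) = 7/17


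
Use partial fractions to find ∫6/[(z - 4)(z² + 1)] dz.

Cover-up at z=4: α = 6/(4²+1) = 6/17. Coeff matching: β = -6/17, γ = -24/17. Decomposition: (6/17)/(z - 4) - ((6/17)z + 24/17)/(z² + 1). Integrate: linear → ln, quadratic → (1/2)ln + arctan: (6/17) ln|(z - 4)| - (3/17) ln(z² + 1) - (24/17) arctan(z) + C


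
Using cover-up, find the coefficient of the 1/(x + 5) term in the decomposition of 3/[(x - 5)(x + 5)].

Cover (x + 5), set x=-5: 3/((x - 5) at x=-5) = 3/(-10) = -3/10


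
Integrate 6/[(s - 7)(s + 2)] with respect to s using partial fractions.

Decompose: 6/[(s - 7)(s + 2)] = (2/3)/(s - 7) - (2/3)/(s + 2). Integrate each term: (2/3) ln|(s - 7)| - (2/3) ln|(s + 2)| + C


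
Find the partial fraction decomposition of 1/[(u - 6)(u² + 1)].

Cover-up at u = 6: P = 1/(6² + 1) = 1/37. Then Q = -P = -1/37, R = -P·(0 + 6) = -6/37
Result: (1/37)/(u - 6) - ((1/37)u + 6/37)/(u² + 1)


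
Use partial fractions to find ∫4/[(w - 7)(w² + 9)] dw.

Cover-up at w=7: A = 4/(7²+9) = 2/29. Coeff matching: B = -2/29, C = -14/29. Decomposition: (2/29)/(w - 7) - ((2/29)w + 14/29)/(w² + 9). Integrate: linear → ln, quadratic → (1/2)ln + arctan: (2/29) ln|(w - 7)| - (1/29) ln(w² + 9) - (14/87) arctan(w/3) + C


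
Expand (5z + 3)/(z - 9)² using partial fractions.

(5z + 3) = A(z - 9) + B. At z = 9: B = 5·9 + 3 = 48. Coeff of z: A = 5
Result: 5/(z - 9) + 48/(z - 9)²


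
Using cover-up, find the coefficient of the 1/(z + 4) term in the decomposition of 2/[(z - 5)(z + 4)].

Cover (z + 4), set z=-4: 2/((z - 5) at z=-4) = 2/(-9) = -2/9


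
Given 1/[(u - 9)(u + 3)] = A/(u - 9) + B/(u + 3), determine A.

Cover-up at u = 9: A = 1/(9 + 3) = 1/12


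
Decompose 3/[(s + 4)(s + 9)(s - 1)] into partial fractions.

Using cover-up method: A = -3/25, B = 3/50, C = 3/50
Result: (-3/25)/(s + 4) + (3/50)/(s + 9) + (3/50)/(s - 1)


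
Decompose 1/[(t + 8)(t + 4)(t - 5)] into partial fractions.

Using cover-up method: α = 1/52, β = -1/36, γ = 1/117
Result: (1/52)/(t + 8) - (1/36)/(t + 4) + (1/117)/(t - 5)


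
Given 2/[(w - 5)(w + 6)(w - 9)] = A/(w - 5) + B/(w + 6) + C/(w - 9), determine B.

Cover-up at w = -6: B = 2/[(-6 - 5)(-6 - 9)] = 2/[(-11)(-15)] = 2/165


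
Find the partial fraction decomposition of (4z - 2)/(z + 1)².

(4z - 2) = α(z + 1) + β. At z = -1: β = 4·(-1) - 2 = -6. Coeff of z: α = 4
Result: 4/(z + 1) - 6/(z + 1)²


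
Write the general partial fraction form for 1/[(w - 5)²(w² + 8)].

Repeated linear + quadratic: α/(w - 5) + β/(w - 5)² + (γw + δ)/(w² + 8)


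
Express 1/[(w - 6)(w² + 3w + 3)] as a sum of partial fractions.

Cover-up at w = 6: A = 1/(6² + 3·6 + 3) = 1/57. Then B = -A = -1/57, C = -A·(3 + 6) = -3/19
Result: (1/57)/(w - 6) - ((1/57)w + 3/19)/(w² + 3w + 3)


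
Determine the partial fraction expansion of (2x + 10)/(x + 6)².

(2x + 10) = P(x + 6) + Q. At x = -6: Q = 2·(-6) + 10 = -2. Coeff of x: P = 2
Result: 2/(x + 6) - 2/(x + 6)²


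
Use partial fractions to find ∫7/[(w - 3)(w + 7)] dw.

Decompose: 7/[(w - 3)(w + 7)] = (7/10)/(w - 3) - (7/10)/(w + 7). Integrate each term: (7/10) ln|(w - 3)| - (7/10) ln|(w + 7)| + C


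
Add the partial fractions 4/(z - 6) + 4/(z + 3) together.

Common denominator (z - 6)(z + 3). Numerator: 4(z + 3) + 4(z - 6) = (4z + 12) + (4z - 24) = 8z - 12
Result: (8z - 12)/[(z - 6)(z + 3)]


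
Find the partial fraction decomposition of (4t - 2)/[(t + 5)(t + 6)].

At t=-5: A = (4·(-5) - 2)/(-5 + 6) = -22. At t=-6: B = (4·(-6) - 2)/(-6 + 5) = 26
Result: -22/(t + 5) + 26/(t + 6)


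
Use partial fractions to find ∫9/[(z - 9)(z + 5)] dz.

Decompose: 9/[(z - 9)(z + 5)] = (9/14)/(z - 9) - (9/14)/(z + 5). Integrate each term: (9/14) ln|(z - 9)| - (9/14) ln|(z + 5)| + C


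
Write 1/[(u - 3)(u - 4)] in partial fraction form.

1/(u - 3)(u - 4) = P/(u - 3) + Q/(u - 4). P = 1/(3 - 4) = -1, Q = 1/(4 - 3) = 1
Result: -1/(u - 3) + 1/(u - 4)


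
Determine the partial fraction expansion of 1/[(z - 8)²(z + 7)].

Cover-up at z=-7: C = 1/(-7 - 8)² = 1/225. Cover-up at z=8: B = 1/(8 + 7) = 1/15. Comparing z² coeff: A = -C = -1/225
Result: (-1/225)/(z - 8) + (1/15)/(z - 8)² + (1/225)/(z + 7)


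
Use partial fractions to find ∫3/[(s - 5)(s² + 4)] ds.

Cover-up at s=5: A = 3/(5²+4) = 3/29. Coeff matching: B = -3/29, C = -15/29. Decomposition: (3/29)/(s - 5) - ((3/29)s + 15/29)/(s² + 4). Integrate: linear → ln, quadratic → (1/2)ln + arctan: (3/29) ln|(s - 5)| - (3/58) ln(s² + 4) - (15/58) arctan(s/2) + C


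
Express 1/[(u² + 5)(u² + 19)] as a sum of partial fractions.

Coefficient matching gives A = C = 0, B = 1/(19-5) = 1/14, D = -B = -1/14
Result: (1/14)/(u² + 5) - (1/14)/(u² + 19)


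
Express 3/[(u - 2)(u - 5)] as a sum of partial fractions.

3/(u - 2)(u - 5) = P/(u - 2) + Q/(u - 5). P = 3/(2 - 5) = -1, Q = 3/(5 - 2) = 1
Result: -1/(u - 2) + 1/(u - 5)


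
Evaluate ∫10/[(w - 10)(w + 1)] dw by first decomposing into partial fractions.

Decompose: 10/[(w - 10)(w + 1)] = (10/11)/(w - 10) - (10/11)/(w + 1). Integrate each term: (10/11) ln|(w - 10)| - (10/11) ln|(w + 1)| + C


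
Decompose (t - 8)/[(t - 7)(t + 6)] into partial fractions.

At t=7: α = (1·7 - 8)/(7 + 6) = -1/13. At t=-6: β = (1·(-6) - 8)/(-6 - 7) = 14/13
Result: (-1/13)/(t - 7) + (14/13)/(t + 6)


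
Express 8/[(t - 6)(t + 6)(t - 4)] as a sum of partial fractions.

Using cover-up method: α = 1/3, β = 1/15, γ = -2/5
Result: (1/3)/(t - 6) + (1/15)/(t + 6) - (2/5)/(t - 4)


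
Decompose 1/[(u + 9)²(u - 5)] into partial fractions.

Cover-up at u=5: R = 1/(5 + 9)² = 1/196. Cover-up at u=-9: Q = 1/(-9 - 5) = -1/14. Comparing u² coeff: P = -R = -1/196
Result: (-1/196)/(u + 9) - (1/14)/(u + 9)² + (1/196)/(u - 5)


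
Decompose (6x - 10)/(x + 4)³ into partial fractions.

(6x - 10) = P(x + 4)² + Q(x + 4) + R. At x = -4: R = 6·(-4) - 10 = -34. Coefficients: P = 0, Q = 6
Result: 6/(x + 4)² - 34/(x + 4)³


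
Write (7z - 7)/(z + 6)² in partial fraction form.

(7z - 7) = α(z + 6) + β. At z = -6: β = 7·(-6) - 7 = -49. Coeff of z: α = 7
Result: 7/(z + 6) - 49/(z + 6)²


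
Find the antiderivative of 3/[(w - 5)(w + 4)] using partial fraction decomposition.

Decompose: 3/[(w - 5)(w + 4)] = (1/3)/(w - 5) - (1/3)/(w + 4). Integrate each term: (1/3) ln|(w - 5)| - (1/3) ln|(w + 4)| + C


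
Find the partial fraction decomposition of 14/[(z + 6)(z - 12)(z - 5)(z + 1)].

Using Heaviside cover-up: (-7/495)/(z + 6) + (1/117)/(z - 12) - (1/33)/(z - 5) + (7/195)/(z + 1)


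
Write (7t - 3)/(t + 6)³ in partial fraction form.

(7t - 3) = P(t + 6)² + Q(t + 6) + R. At t = -6: R = 7·(-6) - 3 = -45. Coefficients: P = 0, Q = 7
Result: 7/(t + 6)² - 45/(t + 6)³


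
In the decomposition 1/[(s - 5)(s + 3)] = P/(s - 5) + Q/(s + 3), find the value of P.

Cover-up at s = 5: P = 1/(5 + 3) = 1/8


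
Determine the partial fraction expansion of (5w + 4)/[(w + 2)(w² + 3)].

At w=-2: α = (5·(-2) + 4)/((-2)² + 3) = -6/7. β = -α = 6/7, γ = 5 - (-2)·α = 23/7
Result: (-6/7)/(w + 2) + ((6/7)w + 23/7)/(w² + 3)


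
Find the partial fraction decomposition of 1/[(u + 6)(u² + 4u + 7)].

Cover-up at u = -6: P = 1/((-6)² + 4·(-6) + 7) = 1/19. Then Q = -P = -1/19, R = -P·(4 - 6) = 2/19
Result: (1/19)/(u + 6) - ((1/19)u - 2/19)/(u² + 4u + 7)


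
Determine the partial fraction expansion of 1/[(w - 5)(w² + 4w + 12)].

Cover-up at w = 5: α = 1/(5² + 4·5 + 12) = 1/57. Then β = -α = -1/57, γ = -α·(4 + 5) = -3/19
Result: (1/57)/(w - 5) - ((1/57)w + 3/19)/(w² + 4w + 12)


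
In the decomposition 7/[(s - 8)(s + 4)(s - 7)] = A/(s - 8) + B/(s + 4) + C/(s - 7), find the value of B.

Cover-up at s = -4: B = 7/[(-4 - 8)(-4 - 7)] = 7/[(-12)(-11)] = 7/132


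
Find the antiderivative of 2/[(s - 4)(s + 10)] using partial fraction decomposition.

Decompose: 2/[(s - 4)(s + 10)] = (1/7)/(s - 4) - (1/7)/(s + 10). Integrate each term: (1/7) ln|(s - 4)| - (1/7) ln|(s + 10)| + C


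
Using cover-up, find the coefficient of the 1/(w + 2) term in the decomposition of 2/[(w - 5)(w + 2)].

Cover (w + 2), set w=-2: 2/((w - 5) at w=-2) = 2/(-7) = -2/7


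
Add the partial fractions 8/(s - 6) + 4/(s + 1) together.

Common denominator (s - 6)(s + 1). Numerator: 8(s + 1) + 4(s - 6) = (8s + 8) + (4s - 24) = 12s - 16
Result: (12s - 16)/[(s - 6)(s + 1)]


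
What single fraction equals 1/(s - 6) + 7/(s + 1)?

Common denominator (s - 6)(s + 1). Numerator: 1(s + 1) + 7(s - 6) = (s + 1) + (7s - 42) = 8s - 41
Result: (8s - 41)/[(s - 6)(s + 1)]


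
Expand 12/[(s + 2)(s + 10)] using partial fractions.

12/(s + 2)(s + 10) = A/(s + 2) + B/(s + 10). A = 12/(-2 + 10) = 3/2, B = 12/(-10 + 2) = -3/2
Result: (3/2)/(s + 2) - (3/2)/(s + 10)


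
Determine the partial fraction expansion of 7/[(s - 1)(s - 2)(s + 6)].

Using cover-up method: P = -1, Q = 7/8, R = 1/8
Result: -1/(s - 1) + (7/8)/(s - 2) + (1/8)/(s + 6)


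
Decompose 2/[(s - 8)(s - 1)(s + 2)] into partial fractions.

Using cover-up method: A = 1/35, B = -2/21, C = 1/15
Result: (1/35)/(s - 8) - (2/21)/(s - 1) + (1/15)/(s + 2)


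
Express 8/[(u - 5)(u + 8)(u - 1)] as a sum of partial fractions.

Using cover-up method: P = 2/13, Q = 8/117, R = -2/9
Result: (2/13)/(u - 5) + (8/117)/(u + 8) - (2/9)/(u - 1)


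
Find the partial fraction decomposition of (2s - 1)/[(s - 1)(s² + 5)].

At s=1: α = (2·1 - 1)/(1² + 5) = 1/6. β = -α = -1/6, γ = 2 - 1·α = 11/6
Result: (1/6)/(s - 1) - ((1/6)s - 11/6)/(s² + 5)


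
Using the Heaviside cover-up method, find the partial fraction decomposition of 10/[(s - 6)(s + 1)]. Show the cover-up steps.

Cover (s - 6): set s=6, get A = 10/(6 + 1) = 10/7. Cover (s + 1): set s=-1, get B = 10/(-1 - 6) = -10/7.
Result: (10/7)/(s - 6) - (10/7)/(s + 1)


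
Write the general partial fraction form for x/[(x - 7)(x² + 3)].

Linear + irreducible quadratic: α/(x - 7) + (βx + γ)/(x² + 3)


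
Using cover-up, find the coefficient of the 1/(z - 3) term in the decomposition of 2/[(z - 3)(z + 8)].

Cover (z - 3), set z=3: 2/((z + 8) at z=3) = 2/(11) = 2/11


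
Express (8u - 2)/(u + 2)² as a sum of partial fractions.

(8u - 2) = A(u + 2) + B. At u = -2: B = 8·(-2) - 2 = -18. Coeff of u: A = 8
Result: 8/(u + 2) - 18/(u + 2)²


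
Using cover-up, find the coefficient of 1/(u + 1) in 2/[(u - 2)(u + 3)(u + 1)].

Cover (u + 1), set u=-1: 2/[(-1 - 2)(-1 + 3)] = -1/3


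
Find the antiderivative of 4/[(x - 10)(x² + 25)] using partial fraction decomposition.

Cover-up at x=10: P = 4/(10²+25) = 4/125. Coeff matching: Q = -4/125, R = -8/25. Decomposition: (4/125)/(x - 10) - ((4/125)x + 8/25)/(x² + 25). Integrate: linear → ln, quadratic → (1/2)ln + arctan: (4/125) ln|(x - 10)| - (2/125) ln(x² + 25) - (8/125) arctan(x/5) + C


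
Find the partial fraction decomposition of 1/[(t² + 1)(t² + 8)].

Coefficient matching gives P = R = 0, Q = 1/(8-1) = 1/7, S = -Q = -1/7
Result: (1/7)/(t² + 1) - (1/7)/(t² + 8)


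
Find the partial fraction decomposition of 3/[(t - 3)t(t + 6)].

Using cover-up method: α = 1/9, β = -1/6, γ = 1/18
Result: (1/9)/(t - 3) - (1/6)/t + (1/18)/(t + 6)


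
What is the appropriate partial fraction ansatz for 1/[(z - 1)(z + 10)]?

Distinct linear factors: α/(z - 1) + β/(z + 10)


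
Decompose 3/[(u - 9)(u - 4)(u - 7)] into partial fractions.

Using cover-up method: α = 3/10, β = 1/5, γ = -1/2
Result: (3/10)/(u - 9) + (1/5)/(u - 4) - (1/2)/(u - 7)


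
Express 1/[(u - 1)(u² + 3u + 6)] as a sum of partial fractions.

Cover-up at u = 1: P = 1/(1² + 3·1 + 6) = 1/10. Then Q = -P = -1/10, R = -P·(3 + 1) = -2/5
Result: (1/10)/(u - 1) - ((1/10)u + 2/5)/(u² + 3u + 6)


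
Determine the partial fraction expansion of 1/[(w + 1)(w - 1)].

1/(w + 1)(w - 1) = A/(w + 1) + B/(w - 1). A = 1/(-1 - 1) = -1/2, B = 1/(1 + 1) = 1/2
Result: (-1/2)/(w + 1) + (1/2)/(w - 1)


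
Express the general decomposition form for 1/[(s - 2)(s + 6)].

Distinct linear factors: P/(s - 2) + Q/(s + 6)


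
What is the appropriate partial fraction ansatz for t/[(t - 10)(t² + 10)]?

Linear + irreducible quadratic: P/(t - 10) + (Qt + R)/(t² + 10)


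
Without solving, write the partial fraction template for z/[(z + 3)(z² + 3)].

Linear + irreducible quadratic: A/(z + 3) + (Bz + C)/(z² + 3)


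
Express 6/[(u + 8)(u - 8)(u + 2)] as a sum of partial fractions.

Using cover-up method: P = 1/16, Q = 3/80, R = -1/10
Result: (1/16)/(u + 8) + (3/80)/(u - 8) - (1/10)/(u + 2)


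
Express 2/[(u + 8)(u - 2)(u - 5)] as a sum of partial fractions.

Using cover-up method: α = 1/65, β = -1/15, γ = 2/39
Result: (1/65)/(u + 8) - (1/15)/(u - 2) + (2/39)/(u - 5)


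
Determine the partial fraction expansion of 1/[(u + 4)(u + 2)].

1/(u + 4)(u + 2) = α/(u + 4) + β/(u + 2). α = 1/(-4 + 2) = -1/2, β = 1/(-2 + 4) = 1/2
Result: (-1/2)/(u + 4) + (1/2)/(u + 2)


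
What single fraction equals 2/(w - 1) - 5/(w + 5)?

Common denominator (w - 1)(w + 5). Numerator: 2(w + 5) - 5(w - 1) = (2w + 10) - (5w - 5) = -3w + 15
Result: (-3w + 15)/[(w - 1)(w + 5)]


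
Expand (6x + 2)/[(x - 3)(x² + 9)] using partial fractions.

At x=3: α = (6·3 + 2)/(3² + 9) = 10/9. β = -α = -10/9, γ = 6 - 3·α = 8/3
Result: (10/9)/(x - 3) - ((10/9)x - 8/3)/(x² + 9)


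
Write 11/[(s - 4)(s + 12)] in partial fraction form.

11/(s - 4)(s + 12) = α/(s - 4) + β/(s + 12). α = 11/(4 + 12) = 11/16, β = 11/(-12 - 4) = -11/16
Result: (11/16)/(s - 4) - (11/16)/(s + 12)


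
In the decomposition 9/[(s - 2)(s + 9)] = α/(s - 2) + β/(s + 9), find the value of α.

Cover-up at s = 2: α = 9/(2 + 9) = 9/11


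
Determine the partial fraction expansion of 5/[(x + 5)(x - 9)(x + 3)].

Using cover-up method: A = 5/28, B = 5/168, C = -5/24
Result: (5/28)/(x + 5) + (5/168)/(x - 9) - (5/24)/(x + 3)


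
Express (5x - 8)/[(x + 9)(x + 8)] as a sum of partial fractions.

At x=-9: A = (5·(-9) - 8)/(-9 + 8) = 53. At x=-8: B = (5·(-8) - 8)/(-8 + 9) = -48
Result: 53/(x + 9) - 48/(x + 8)


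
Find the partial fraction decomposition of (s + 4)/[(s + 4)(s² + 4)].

At s=-4: P = (1·(-4) + 4)/((-4)² + 4) = 0. Q = -P = 0, R = 1 - (-4)·P = 1
Result: (1)/(s² + 4)


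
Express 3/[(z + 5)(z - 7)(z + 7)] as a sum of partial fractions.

Using cover-up method: A = -1/8, B = 1/56, C = 3/28
Result: (-1/8)/(z + 5) + (1/56)/(z - 7) + (3/28)/(z + 7)


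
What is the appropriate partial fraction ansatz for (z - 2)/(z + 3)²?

Repeated linear factor: A/(z + 3) + B/(z + 3)²


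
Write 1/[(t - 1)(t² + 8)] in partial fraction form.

Cover-up at t = 1: α = 1/(1² + 8) = 1/9. Then β = -α = -1/9, γ = -α·(0 + 1) = -1/9
Result: (1/9)/(t - 1) - ((1/9)t + 1/9)/(t² + 8)


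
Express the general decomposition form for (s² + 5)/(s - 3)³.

Repeated linear factor (power 3): α/(s - 3) + β/(s - 3)² + γ/(s - 3)³


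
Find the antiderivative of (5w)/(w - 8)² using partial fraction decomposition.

Decompose: P = 5, Q = 5·8 + 0 = 40, so (5w)/(w - 8)² = 5/(w - 8) + 40/(w - 8)². Integrate: ∫ P/(w - 8) dw = 5 ln|(w - 8)|; ∫ Q/(w - 8)² dw = -40/(w - 8). Sum: 5 ln|(w - 8)| - 40/(w - 8) + C


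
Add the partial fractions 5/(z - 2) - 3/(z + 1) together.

Common denominator (z - 2)(z + 1). Numerator: 5(z + 1) - 3(z - 2) = (5z + 5) - (3z - 6) = 2z + 11
Result: (2z + 11)/[(z - 2)(z + 1)]


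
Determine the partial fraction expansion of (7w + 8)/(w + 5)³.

(7w + 8) = P(w + 5)² + Q(w + 5) + R. At w = -5: R = 7·(-5) + 8 = -27. Coefficients: P = 0, Q = 7
Result: 7/(w + 5)² - 27/(w + 5)³


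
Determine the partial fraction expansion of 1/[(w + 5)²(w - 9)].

Cover-up at w=9: R = 1/(9 + 5)² = 1/196. Cover-up at w=-5: Q = 1/(-5 - 9) = -1/14. Comparing w² coeff: P = -R = -1/196
Result: (-1/196)/(w + 5) - (1/14)/(w + 5)² + (1/196)/(w - 9)


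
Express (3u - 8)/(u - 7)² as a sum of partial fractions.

(3u - 8) = P(u - 7) + Q. At u = 7: Q = 3·7 - 8 = 13. Coeff of u: P = 3
Result: 3/(u - 7) + 13/(u - 7)²


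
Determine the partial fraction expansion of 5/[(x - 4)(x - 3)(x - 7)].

Using cover-up method: A = -5/3, B = 5/4, C = 5/12
Result: (-5/3)/(x - 4) + (5/4)/(x - 3) + (5/12)/(x - 7)


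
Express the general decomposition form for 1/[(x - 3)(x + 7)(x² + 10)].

Two linear + quadratic: α/(x - 3) + β/(x + 7) + (γx + δ)/(x² + 10)


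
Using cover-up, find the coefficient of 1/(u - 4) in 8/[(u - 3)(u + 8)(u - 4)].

Cover (u - 4), set u=4: 8/[(4 - 3)(4 + 8)] = 2/3


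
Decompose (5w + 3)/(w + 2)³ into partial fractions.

(5w + 3) = α(w + 2)² + β(w + 2) + γ. At w = -2: γ = 5·(-2) + 3 = -7. Coefficients: α = 0, β = 5
Result: 5/(w + 2)² - 7/(w + 2)³


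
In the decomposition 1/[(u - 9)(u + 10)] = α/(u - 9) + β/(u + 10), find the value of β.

Cover-up at u = -10: β = 1/(-10 - 9) = -1/19


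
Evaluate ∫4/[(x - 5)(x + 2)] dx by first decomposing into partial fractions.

Decompose: 4/[(x - 5)(x + 2)] = (4/7)/(x - 5) - (4/7)/(x + 2). Integrate each term: (4/7) ln|(x - 5)| - (4/7) ln|(x + 2)| + C


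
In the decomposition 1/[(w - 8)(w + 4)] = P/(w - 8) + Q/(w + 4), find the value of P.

Cover-up at w = 8: P = 1/(8 + 4) = 1/12


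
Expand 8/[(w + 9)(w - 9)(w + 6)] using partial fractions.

Using cover-up method: P = 4/27, Q = 4/135, R = -8/45
Result: (4/27)/(w + 9) + (4/135)/(w - 9) - (8/45)/(w + 6)


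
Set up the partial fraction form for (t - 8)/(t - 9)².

Repeated linear factor: P/(t - 9) + Q/(t - 9)²


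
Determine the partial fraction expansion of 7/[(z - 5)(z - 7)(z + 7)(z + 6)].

Using Heaviside cover-up: (-7/264)/(z - 5) + (1/52)/(z - 7) - (1/24)/(z + 7) + (7/143)/(z + 6)


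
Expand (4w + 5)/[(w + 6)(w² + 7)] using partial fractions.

At w=-6: P = (4·(-6) + 5)/((-6)² + 7) = -19/43. Q = -P = 19/43, R = 4 - (-6)·P = 58/43
Result: (-19/43)/(w + 6) + ((19/43)w + 58/43)/(w² + 7)


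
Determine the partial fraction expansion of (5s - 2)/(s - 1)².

(5s - 2) = P(s - 1) + Q. At s = 1: Q = 5·1 - 2 = 3. Coeff of s: P = 5
Result: 5/(s - 1) + 3/(s - 1)²


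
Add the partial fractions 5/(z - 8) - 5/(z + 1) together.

Common denominator (z - 8)(z + 1). Numerator: 5(z + 1) - 5(z - 8) = (5z + 5) - (5z - 40) = 45
Result: (45)/[(z - 8)(z + 1)]


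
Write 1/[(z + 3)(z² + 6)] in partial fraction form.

Cover-up at z = -3: α = 1/((-3)² + 6) = 1/15. Then β = -α = -1/15, γ = -α·(0 - 3) = 1/5
Result: (1/15)/(z + 3) - ((1/15)z - 1/5)/(z² + 6)


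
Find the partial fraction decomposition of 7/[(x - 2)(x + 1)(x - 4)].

Using cover-up method: P = -7/6, Q = 7/15, R = 7/10
Result: (-7/6)/(x - 2) + (7/15)/(x + 1) + (7/10)/(x - 4)


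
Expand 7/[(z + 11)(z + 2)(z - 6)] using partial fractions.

Using cover-up method: A = 7/153, B = -7/72, C = 7/136
Result: (7/153)/(z + 11) - (7/72)/(z + 2) + (7/136)/(z - 6)


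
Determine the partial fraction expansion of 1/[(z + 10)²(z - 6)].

Cover-up at z=6: C = 1/(6 + 10)² = 1/256. Cover-up at z=-10: B = 1/(-10 - 6) = -1/16. Comparing z² coeff: A = -C = -1/256
Result: (-1/256)/(z + 10) - (1/16)/(z + 10)² + (1/256)/(z - 6)


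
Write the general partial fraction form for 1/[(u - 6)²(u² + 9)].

Repeated linear + quadratic: A/(u - 6) + B/(u - 6)² + (Cu + D)/(u² + 9)


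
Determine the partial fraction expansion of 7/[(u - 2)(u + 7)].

7/(u - 2)(u + 7) = P/(u - 2) + Q/(u + 7). P = 7/(2 + 7) = 7/9, Q = 7/(-7 - 2) = -7/9
Result: (7/9)/(u - 2) - (7/9)/(u + 7)


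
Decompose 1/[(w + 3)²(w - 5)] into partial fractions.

Cover-up at w=5: C = 1/(5 + 3)² = 1/64. Cover-up at w=-3: B = 1/(-3 - 5) = -1/8. Comparing w² coeff: A = -C = -1/64
Result: (-1/64)/(w + 3) - (1/8)/(w + 3)² + (1/64)/(w - 5)


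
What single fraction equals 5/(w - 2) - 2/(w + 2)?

Common denominator (w - 2)(w + 2). Numerator: 5(w + 2) - 2(w - 2) = (5w + 10) - (2w - 4) = 3w + 14
Result: (3w + 14)/[(w - 2)(w + 2)]
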